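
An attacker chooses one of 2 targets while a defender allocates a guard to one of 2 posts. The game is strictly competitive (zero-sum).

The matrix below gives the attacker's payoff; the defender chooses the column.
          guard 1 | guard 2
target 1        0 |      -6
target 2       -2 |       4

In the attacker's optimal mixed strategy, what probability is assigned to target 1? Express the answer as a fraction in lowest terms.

1/2

Row minima are -6 and -2, so the attacker's maximin is -2; column maxima are 0 and 4, so the defender's minimax is 0. These differ, so the equilibrium is in mixed strategies.
Let the attacker play target 1 with probability p. The defender is indifferent when −2(1−p) = −6p + 4(1−p), giving p = 1/2.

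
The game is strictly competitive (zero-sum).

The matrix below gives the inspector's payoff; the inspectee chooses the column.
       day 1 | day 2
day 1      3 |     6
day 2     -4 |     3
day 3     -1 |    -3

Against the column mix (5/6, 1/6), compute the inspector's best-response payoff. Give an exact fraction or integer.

day 1: (3)·(5/6) + (6)·(1/6) = 7/2.
day 2: (-4)·(5/6) + (3)·(1/6) = -17/6.
day 3: (-1)·(5/6) + (-3)·(1/6) = -4/3.
The best pure response is day 1 with expected payoff 7/2.

7/2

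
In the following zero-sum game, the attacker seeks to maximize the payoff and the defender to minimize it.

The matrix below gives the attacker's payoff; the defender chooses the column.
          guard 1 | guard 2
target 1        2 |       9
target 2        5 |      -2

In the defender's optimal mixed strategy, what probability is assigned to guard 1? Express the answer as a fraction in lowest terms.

11/14

Row minima are 2 and -2, so the attacker's maximin is 2; column maxima are 5 and 9, so the defender's minimax is 5. These differ, so the equilibrium is in mixed strategies.
Let the defender play guard 1 with probability q. The attacker is indifferent when 2q + 9(1−q) = 5q − 2(1−q), giving q = 11/14.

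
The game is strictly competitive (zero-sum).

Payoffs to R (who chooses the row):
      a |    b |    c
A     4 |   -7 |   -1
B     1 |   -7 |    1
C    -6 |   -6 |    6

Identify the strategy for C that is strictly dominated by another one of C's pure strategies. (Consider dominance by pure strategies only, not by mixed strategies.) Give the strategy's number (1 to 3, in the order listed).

C prefers columns that give R less. Compare c with b: -7 < -1, -7 < 1, -6 < 6.
So b strictly dominates c for C; c is strictly dominated.

3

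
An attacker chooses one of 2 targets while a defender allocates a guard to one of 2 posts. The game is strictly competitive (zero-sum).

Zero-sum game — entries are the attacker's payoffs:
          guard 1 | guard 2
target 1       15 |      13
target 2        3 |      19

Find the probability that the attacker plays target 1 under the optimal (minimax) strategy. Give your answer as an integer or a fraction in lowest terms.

8/9

Row minima are 13 and 3, so the attacker's maximin is 13; column maxima are 15 and 19, so the defender's minimax is 15. These differ, so the equilibrium is in mixed strategies.
Let the attacker play target 1 with probability p. The defender is indifferent when 15p + 3(1−p) = 13p + 19(1−p), giving p = 8/9.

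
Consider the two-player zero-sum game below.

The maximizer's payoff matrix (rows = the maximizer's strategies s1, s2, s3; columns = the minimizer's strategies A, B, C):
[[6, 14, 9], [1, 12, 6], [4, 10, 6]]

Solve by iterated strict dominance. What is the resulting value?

Row s3 is strictly dominated by row s1 (6>4, 14>10, 9>6); eliminate s3.
Column B is strictly dominated by A for the minimizer (6<14, 1<12); eliminate B.
Row s2 is strictly dominated by row s1 (6>1, 9>6); eliminate s2.
Column C is strictly dominated by A for the minimizer (6<9); eliminate C.
Only (s1, A) remains, with payoff 6.

6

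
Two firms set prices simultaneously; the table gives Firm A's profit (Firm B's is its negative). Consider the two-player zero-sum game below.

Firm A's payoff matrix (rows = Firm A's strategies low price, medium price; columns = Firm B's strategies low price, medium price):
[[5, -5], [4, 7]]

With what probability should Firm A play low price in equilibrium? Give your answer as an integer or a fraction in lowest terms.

Row minima are -5 and 4, so Firm A's maximin is 4; column maxima are 5 and 7, so Firm B's minimax is 5. These differ, so the equilibrium is in mixed strategies.
Let Firm A play low price with probability p. Firm B is indifferent when 5p + 4(1−p) = −5p + 7(1−p), giving p = 3/13.

3/13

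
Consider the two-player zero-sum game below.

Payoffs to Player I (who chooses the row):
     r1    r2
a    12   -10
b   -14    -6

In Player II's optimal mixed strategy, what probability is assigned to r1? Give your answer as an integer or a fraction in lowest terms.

Row minima are -10 and -14, so Player I's maximin is -10; column maxima are 12 and -6, so Player II's minimax is -6. These differ, so the equilibrium is in mixed strategies.
Let Player II play r1 with probability q. Player I is indifferent when 12q − 10(1−q) = −14q − 6(1−q), giving q = 2/15.

2/15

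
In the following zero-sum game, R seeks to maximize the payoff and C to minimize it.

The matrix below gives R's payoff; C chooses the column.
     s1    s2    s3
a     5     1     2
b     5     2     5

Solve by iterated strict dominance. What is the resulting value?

Column s3 is strictly dominated by s2 for C (1<2, 2<5); eliminate s3.
Column s1 is strictly dominated by s2 for C (1<5, 2<5); eliminate s1.
Row a is strictly dominated by row b (2>1); eliminate a.
Only (b, s2) remains, with payoff 2.

2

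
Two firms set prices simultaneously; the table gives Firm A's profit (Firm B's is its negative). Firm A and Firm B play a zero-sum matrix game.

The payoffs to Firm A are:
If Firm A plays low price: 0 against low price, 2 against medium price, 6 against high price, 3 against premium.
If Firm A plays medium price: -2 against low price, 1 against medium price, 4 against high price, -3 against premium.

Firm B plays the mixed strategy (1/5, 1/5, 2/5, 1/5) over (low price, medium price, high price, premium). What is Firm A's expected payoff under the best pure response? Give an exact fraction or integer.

17/5

low price: (0)·(1/5) + (2)·(1/5) + (6)·(2/5) + (3)·(1/5) = 17/5.
medium price: (-2)·(1/5) + (1)·(1/5) + (4)·(2/5) + (-3)·(1/5) = 4/5.
The best pure response is low price with expected payoff 17/5.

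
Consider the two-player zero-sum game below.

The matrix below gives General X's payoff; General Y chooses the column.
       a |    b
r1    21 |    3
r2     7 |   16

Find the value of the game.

Row minima are 3 and 7, so General X's maximin is 7; column maxima are 21 and 16, so General Y's minimax is 16. These differ, so the equilibrium is in mixed strategies.
Let General X play r1 with probability p. General Y is indifferent when 21p + 7(1−p) = 3p + 16(1−p), giving p = 1/3.
Let General Y play a with probability q. General X is indifferent when 21q + 3(1−q) = 7q + 16(1−q), giving q = 13/27.
The value is 21·(13/27) + (3)·(14/27) = 35/3.

35/3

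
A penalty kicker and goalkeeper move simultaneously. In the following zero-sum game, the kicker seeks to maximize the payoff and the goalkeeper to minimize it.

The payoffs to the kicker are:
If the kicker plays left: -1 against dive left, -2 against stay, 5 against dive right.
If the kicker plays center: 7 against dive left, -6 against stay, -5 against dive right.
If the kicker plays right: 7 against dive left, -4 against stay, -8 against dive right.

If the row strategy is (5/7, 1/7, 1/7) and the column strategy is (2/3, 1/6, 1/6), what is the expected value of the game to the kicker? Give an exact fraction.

Against (2/3, 1/6, 1/6), each row's expected payoff is left: -1/6; center: 17/6; right: 8/3.
Taking the (5/7, 1/7, 1/7)-weighted average: (5/7)·(-1/6) + (1/7)·(17/6) + (1/7)·(8/3) = 2/3.

2/3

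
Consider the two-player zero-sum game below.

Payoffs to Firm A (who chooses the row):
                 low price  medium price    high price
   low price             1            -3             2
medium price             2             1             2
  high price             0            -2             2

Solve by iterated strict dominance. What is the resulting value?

1

Column low price is strictly dominated by medium price for Firm B (-3<1, 1<2, -2<0); eliminate low price.
Column high price is strictly dominated by medium price for Firm B (-3<2, 1<2, -2<2); eliminate high price.
Row low price is strictly dominated by row medium price (1>-3); eliminate low price.
Row high price is strictly dominated by row medium price (1>-2); eliminate high price.
Only (medium price, medium price) remains, with payoff 1.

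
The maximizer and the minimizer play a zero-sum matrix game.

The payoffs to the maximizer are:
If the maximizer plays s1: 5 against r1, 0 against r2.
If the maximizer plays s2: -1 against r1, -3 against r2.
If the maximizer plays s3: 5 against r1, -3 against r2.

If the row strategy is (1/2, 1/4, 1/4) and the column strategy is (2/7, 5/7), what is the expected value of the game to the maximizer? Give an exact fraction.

-1/14

Against (2/7, 5/7), each row's expected payoff is s1: 10/7; s2: -17/7; s3: -5/7.
Taking the (1/2, 1/4, 1/4)-weighted average: (1/2)·(10/7) + (1/4)·(-17/7) + (1/4)·(-5/7) = -1/14.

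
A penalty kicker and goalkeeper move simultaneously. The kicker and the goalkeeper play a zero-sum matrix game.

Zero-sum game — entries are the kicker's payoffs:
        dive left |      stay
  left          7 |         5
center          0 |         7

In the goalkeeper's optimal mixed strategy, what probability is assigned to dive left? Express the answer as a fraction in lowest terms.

2/9

Row minima are 5 and 0, so the kicker's maximin is 5; column maxima are 7 and 7, so the goalkeeper's minimax is 7. These differ, so the equilibrium is in mixed strategies.
Let the goalkeeper play dive left with probability q. The kicker is indifferent when 7q + 5(1−q) = 7(1−q), giving q = 2/9.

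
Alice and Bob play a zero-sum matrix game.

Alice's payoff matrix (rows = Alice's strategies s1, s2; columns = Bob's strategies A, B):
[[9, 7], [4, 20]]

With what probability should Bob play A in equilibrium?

Row minima are 7 and 4, so Alice's maximin is 7; column maxima are 9 and 20, so Bob's minimax is 9. These differ, so the equilibrium is in mixed strategies.
Let Bob play A with probability q. Alice is indifferent when 9q + 7(1−q) = 4q + 20(1−q), giving q = 13/18.

13/18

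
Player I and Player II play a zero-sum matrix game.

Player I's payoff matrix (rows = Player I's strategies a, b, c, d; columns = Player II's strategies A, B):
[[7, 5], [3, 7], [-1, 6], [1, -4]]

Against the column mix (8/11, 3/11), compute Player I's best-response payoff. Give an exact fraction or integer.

a: (7)·(8/11) + (5)·(3/11) = 71/11.
b: (3)·(8/11) + (7)·(3/11) = 45/11.
c: (-1)·(8/11) + (6)·(3/11) = 10/11.
d: (1)·(8/11) + (-4)·(3/11) = -4/11.
The best pure response is a with expected payoff 71/11.

71/11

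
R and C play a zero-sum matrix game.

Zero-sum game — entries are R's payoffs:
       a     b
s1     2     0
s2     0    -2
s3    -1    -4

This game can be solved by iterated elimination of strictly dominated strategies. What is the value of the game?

Column a is strictly dominated by b for C (0<2, -2<0, -4<-1); eliminate a.
Row s3 is strictly dominated by row s1 (0>-4); eliminate s3.
Row s2 is strictly dominated by row s1 (0>-2); eliminate s2.
Only (s1, b) remains, with payoff 0.

0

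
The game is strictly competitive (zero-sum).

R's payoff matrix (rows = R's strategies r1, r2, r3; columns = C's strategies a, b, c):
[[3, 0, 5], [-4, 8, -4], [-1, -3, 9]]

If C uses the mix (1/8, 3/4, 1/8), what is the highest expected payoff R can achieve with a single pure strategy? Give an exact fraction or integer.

5

r1: (3)·(1/8) + (0)·(3/4) + (5)·(1/8) = 1.
r2: (-4)·(1/8) + (8)·(3/4) + (-4)·(1/8) = 5.
r3: (-1)·(1/8) + (-3)·(3/4) + (9)·(1/8) = -5/4.
The best pure response is r2 with expected payoff 5.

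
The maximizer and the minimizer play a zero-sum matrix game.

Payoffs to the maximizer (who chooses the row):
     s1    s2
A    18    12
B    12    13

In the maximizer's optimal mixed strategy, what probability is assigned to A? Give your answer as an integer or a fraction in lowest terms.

Row minima are 12 and 12, so the maximizer's maximin is 12; column maxima are 18 and 13, so the minimizer's minimax is 13. These differ, so the equilibrium is in mixed strategies.
Let the maximizer play A with probability p. The minimizer is indifferent when 18p + 12(1−p) = 12p + 13(1−p), giving p = 1/7.

1/7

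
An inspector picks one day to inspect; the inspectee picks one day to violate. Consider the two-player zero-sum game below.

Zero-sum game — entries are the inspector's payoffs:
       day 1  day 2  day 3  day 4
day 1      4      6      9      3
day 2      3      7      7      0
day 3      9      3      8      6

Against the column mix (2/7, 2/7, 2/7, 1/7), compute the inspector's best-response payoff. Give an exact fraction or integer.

day 1: (4)·(2/7) + (6)·(2/7) + (9)·(2/7) + (3)·(1/7) = 41/7.
day 2: (3)·(2/7) + (7)·(2/7) + (7)·(2/7) + (0)·(1/7) = 34/7.
day 3: (9)·(2/7) + (3)·(2/7) + (8)·(2/7) + (6)·(1/7) = 46/7.
The best pure response is day 3 with expected payoff 46/7.

46/7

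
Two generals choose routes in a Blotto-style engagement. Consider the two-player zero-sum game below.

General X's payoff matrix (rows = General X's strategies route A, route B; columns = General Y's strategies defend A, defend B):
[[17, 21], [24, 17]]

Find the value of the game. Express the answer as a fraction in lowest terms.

215/11

Row minima are 17 and 17, so General X's maximin is 17; column maxima are 24 and 21, so General Y's minimax is 21. These differ, so the equilibrium is in mixed strategies.
Let General X play route A with probability p. General Y is indifferent when 17p + 24(1−p) = 21p + 17(1−p), giving p = 7/11.
Let General Y play defend A with probability q. General X is indifferent when 17q + 21(1−q) = 24q + 17(1−q), giving q = 4/11.
The value is 17·(4/11) + (21)·(7/11) = 215/11.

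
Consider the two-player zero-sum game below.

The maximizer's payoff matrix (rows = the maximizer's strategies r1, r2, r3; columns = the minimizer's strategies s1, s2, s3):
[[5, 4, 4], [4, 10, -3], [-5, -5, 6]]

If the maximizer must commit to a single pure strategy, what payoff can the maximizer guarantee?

4

The worst-case payoff for each row is r1: 4, r2: -3, r3: -5.
The best of these is 4.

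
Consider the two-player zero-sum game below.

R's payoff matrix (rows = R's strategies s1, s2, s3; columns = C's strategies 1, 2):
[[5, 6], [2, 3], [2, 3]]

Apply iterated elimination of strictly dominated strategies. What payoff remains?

5

Column 2 is strictly dominated by 1 for C (5<6, 2<3, 2<3); eliminate 2.
Row s2 is strictly dominated by row s1 (5>2); eliminate s2.
Row s3 is strictly dominated by row s1 (5>2); eliminate s3.
Only (s1, 1) remains, with payoff 5.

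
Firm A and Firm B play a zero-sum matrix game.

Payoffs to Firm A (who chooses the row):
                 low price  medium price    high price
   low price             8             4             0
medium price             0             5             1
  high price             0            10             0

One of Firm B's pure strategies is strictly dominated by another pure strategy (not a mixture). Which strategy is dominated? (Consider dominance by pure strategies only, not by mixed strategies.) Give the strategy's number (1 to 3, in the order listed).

Firm B prefers columns that give Firm A less. Compare medium price with high price: 0 < 4, 1 < 5, 0 < 10.
So high price strictly dominates medium price for Firm B; medium price is strictly dominated.

2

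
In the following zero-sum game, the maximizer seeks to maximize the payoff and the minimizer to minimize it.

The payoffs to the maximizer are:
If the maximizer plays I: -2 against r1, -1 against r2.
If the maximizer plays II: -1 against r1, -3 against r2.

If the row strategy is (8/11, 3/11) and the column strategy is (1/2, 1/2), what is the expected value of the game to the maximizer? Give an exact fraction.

-18/11

Against (1/2, 1/2), each row's expected payoff is I: -3/2; II: -2.
Taking the (8/11, 3/11)-weighted average: (8/11)·(-3/2) + (3/11)·(-2) = -18/11.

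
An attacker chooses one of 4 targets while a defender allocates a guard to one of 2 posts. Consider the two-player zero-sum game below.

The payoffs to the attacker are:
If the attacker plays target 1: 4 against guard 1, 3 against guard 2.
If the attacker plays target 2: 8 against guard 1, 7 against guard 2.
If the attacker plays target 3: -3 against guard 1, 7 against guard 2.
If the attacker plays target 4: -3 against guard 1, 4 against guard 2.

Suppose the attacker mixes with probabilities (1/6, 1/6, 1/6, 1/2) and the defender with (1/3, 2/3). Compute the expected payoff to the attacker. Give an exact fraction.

29/9

Against (1/3, 2/3), each row's expected payoff is target 1: 10/3; target 2: 22/3; target 3: 11/3; target 4: 5/3.
Taking the (1/6, 1/6, 1/6, 1/2)-weighted average: (1/6)·(10/3) + (1/6)·(22/3) + (1/6)·(11/3) + (1/2)·(5/3) = 29/9.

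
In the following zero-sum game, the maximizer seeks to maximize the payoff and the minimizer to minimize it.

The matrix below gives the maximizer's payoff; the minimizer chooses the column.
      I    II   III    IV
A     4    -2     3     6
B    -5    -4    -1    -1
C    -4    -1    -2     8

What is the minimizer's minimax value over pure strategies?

-1

The worst case (largest entry) in each column is I: 4, II: -1, III: 3, IV: 8.
The best (smallest) of these is -1.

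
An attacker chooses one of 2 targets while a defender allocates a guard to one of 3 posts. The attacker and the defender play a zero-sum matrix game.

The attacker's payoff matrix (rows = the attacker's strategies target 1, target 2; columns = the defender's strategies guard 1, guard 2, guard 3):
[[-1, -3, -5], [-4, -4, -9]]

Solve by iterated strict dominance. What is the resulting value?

-5

Column guard 1 is strictly dominated by guard 3 for the defender (-5<-1, -9<-4); eliminate guard 1.
Row target 2 is strictly dominated by row target 1 (-3>-4, -5>-9); eliminate target 2.
Column guard 2 is strictly dominated by guard 3 for the defender (-5<-3); eliminate guard 2.
Only (target 1, guard 3) remains, with payoff -5.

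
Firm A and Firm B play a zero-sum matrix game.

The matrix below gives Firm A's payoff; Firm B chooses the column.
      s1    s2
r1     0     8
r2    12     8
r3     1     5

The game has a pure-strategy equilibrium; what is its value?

Row minima: 0, 8, 1 → Firm A's maximin is 8.
Column maxima: 12, 8 → Firm B's minimax is 8.
They coincide at (r2, s2), so the value is 8.

8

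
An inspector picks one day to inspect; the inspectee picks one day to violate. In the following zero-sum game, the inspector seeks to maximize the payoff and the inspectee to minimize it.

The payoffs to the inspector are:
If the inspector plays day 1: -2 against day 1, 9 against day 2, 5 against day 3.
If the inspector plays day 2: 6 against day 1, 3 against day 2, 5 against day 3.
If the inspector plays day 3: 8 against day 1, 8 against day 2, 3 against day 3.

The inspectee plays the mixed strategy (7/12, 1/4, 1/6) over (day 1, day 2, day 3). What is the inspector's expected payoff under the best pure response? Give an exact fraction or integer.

day 1: (-2)·(7/12) + (9)·(1/4) + (5)·(1/6) = 23/12.
day 2: (6)·(7/12) + (3)·(1/4) + (5)·(1/6) = 61/12.
day 3: (8)·(7/12) + (8)·(1/4) + (3)·(1/6) = 43/6.
The best pure response is day 3 with expected payoff 43/6.

43/6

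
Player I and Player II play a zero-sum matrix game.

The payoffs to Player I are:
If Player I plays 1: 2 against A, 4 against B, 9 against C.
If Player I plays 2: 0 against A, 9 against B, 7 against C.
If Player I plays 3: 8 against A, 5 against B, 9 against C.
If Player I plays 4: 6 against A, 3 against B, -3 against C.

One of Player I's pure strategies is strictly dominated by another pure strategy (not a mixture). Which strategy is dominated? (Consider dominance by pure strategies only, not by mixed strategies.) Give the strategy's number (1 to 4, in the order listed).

4

Compare 4 with 3: 8 > 6, 5 > 3, 9 > -3.
So 3 strictly dominates 4 for Player I; 4 is strictly dominated.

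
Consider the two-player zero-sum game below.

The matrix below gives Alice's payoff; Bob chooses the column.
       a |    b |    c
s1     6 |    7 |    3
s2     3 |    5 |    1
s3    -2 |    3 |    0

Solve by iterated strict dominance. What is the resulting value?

3

Row s3 is strictly dominated by row s1 (6>-2, 7>3, 3>0); eliminate s3.
Row s2 is strictly dominated by row s1 (6>3, 7>5, 3>1); eliminate s2.
Column a is strictly dominated by c for Bob (3<6); eliminate a.
Column b is strictly dominated by c for Bob (3<7); eliminate b.
Only (s1, c) remains, with payoff 3.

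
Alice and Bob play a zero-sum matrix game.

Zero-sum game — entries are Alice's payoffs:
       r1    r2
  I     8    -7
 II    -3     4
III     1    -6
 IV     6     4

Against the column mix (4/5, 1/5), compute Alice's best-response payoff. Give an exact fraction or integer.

I: (8)·(4/5) + (-7)·(1/5) = 5.
II: (-3)·(4/5) + (4)·(1/5) = -8/5.
III: (1)·(4/5) + (-6)·(1/5) = -2/5.
IV: (6)·(4/5) + (4)·(1/5) = 28/5.
The best pure response is IV with expected payoff 28/5.

28/5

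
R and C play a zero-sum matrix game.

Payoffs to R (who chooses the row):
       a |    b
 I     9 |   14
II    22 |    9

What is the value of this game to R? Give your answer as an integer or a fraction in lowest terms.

227/18

Row minima are 9 and 9, so R's maximin is 9; column maxima are 22 and 14, so C's minimax is 14. These differ, so the equilibrium is in mixed strategies.
Let R play I with probability p. C is indifferent when 9p + 22(1−p) = 14p + 9(1−p), giving p = 13/18.
Let C play a with probability q. R is indifferent when 9q + 14(1−q) = 22q + 9(1−q), giving q = 5/18.
The value is 9·(5/18) + (14)·(13/18) = 227/18.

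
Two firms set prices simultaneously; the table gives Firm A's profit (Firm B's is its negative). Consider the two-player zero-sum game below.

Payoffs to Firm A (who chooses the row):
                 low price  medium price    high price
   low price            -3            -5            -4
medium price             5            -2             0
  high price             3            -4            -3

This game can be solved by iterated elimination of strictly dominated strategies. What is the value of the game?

-2

Row high price is strictly dominated by row medium price (5>3, -2>-4, 0>-3); eliminate high price.
Column low price is strictly dominated by medium price for Firm B (-5<-3, -2<5); eliminate low price.
Row low price is strictly dominated by row medium price (-2>-5, 0>-4); eliminate low price.
Column high price is strictly dominated by medium price for Firm B (-2<0); eliminate high price.
Only (medium price, medium price) remains, with payoff -2.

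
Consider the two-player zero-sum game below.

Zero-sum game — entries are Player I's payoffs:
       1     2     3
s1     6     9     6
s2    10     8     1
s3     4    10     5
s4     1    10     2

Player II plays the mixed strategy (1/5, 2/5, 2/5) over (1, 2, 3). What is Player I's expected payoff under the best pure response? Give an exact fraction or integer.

s1: (6)·(1/5) + (9)·(2/5) + (6)·(2/5) = 36/5.
s2: (10)·(1/5) + (8)·(2/5) + (1)·(2/5) = 28/5.
s3: (4)·(1/5) + (10)·(2/5) + (5)·(2/5) = 34/5.
s4: (1)·(1/5) + (10)·(2/5) + (2)·(2/5) = 5.
The best pure response is s1 with expected payoff 36/5.

36/5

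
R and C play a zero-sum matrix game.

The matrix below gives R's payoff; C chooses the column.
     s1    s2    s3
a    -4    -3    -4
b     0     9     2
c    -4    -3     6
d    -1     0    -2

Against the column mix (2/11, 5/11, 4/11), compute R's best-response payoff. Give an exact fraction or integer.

a: (-4)·(2/11) + (-3)·(5/11) + (-4)·(4/11) = -39/11.
b: (0)·(2/11) + (9)·(5/11) + (2)·(4/11) = 53/11.
c: (-4)·(2/11) + (-3)·(5/11) + (6)·(4/11) = 1/11.
d: (-1)·(2/11) + (0)·(5/11) + (-2)·(4/11) = -10/11.
The best pure response is b with expected payoff 53/11.

53/11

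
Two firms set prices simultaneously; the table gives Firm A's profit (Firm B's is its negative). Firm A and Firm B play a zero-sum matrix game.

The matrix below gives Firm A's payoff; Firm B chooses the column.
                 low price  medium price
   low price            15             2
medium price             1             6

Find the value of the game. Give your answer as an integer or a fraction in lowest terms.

Row minima are 2 and 1, so Firm A's maximin is 2; column maxima are 15 and 6, so Firm B's minimax is 6. These differ, so the equilibrium is in mixed strategies.
Let Firm A play low price with probability p. Firm B is indifferent when 15p + (1−p) = 2p + 6(1−p), giving p = 5/18.
Let Firm B play low price with probability q. Firm A is indifferent when 15q + 2(1−q) = q + 6(1−q), giving q = 2/9.
The value is 15·(2/9) + (2)·(7/9) = 44/9.

44/9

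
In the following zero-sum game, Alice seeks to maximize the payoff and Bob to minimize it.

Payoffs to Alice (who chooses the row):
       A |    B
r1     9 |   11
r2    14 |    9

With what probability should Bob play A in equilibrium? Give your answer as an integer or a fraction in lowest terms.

Row minima are 9 and 9, so Alice's maximin is 9; column maxima are 14 and 11, so Bob's minimax is 11. These differ, so the equilibrium is in mixed strategies.
Let Bob play A with probability q. Alice is indifferent when 9q + 11(1−q) = 14q + 9(1−q), giving q = 2/7.

2/7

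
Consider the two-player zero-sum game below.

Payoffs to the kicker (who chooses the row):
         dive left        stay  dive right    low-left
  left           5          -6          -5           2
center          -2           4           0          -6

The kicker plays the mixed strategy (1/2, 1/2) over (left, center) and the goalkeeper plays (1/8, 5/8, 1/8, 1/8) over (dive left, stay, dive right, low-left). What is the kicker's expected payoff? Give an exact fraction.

-1

Against (1/8, 5/8, 1/8, 1/8), each row's expected payoff is left: -7/2; center: 3/2.
Taking the (1/2, 1/2)-weighted average: (1/2)·(-7/2) + (1/2)·(3/2) = -1.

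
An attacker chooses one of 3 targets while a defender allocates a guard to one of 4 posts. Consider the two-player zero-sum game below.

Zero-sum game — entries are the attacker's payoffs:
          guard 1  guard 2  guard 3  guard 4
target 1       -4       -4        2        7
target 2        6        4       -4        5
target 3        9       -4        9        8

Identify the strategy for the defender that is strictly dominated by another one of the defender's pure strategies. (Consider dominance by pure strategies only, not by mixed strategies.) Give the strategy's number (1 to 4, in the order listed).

4

The defender prefers columns that give the attacker less. Compare guard 4 with guard 2: -4 < 7, 4 < 5, -4 < 8.
So guard 2 strictly dominates guard 4 for the defender; guard 4 is strictly dominated.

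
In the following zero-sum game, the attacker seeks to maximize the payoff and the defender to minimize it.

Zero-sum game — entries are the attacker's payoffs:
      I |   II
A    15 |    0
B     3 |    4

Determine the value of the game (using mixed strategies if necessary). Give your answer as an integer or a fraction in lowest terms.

Row minima are 0 and 3, so the attacker's maximin is 3; column maxima are 15 and 4, so the defender's minimax is 4. These differ, so the equilibrium is in mixed strategies.
Let the attacker play A with probability p. The defender is indifferent when 15p + 3(1−p) = 4(1−p), giving p = 1/16.
Let the defender play I with probability q. The attacker is indifferent when 15q = 3q + 4(1−q), giving q = 1/4.
The value is 15·(1/4) + (0)·(3/4) = 15/4.

15/4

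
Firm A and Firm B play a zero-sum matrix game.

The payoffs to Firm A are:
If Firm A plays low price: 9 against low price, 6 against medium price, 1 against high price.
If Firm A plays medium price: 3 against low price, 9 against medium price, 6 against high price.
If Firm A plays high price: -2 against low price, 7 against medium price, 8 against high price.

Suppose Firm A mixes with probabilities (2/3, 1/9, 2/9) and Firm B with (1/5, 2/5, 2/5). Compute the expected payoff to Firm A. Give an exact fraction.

227/45

Against (1/5, 2/5, 2/5), each row's expected payoff is low price: 23/5; medium price: 33/5; high price: 28/5.
Taking the (2/3, 1/9, 2/9)-weighted average: (2/3)·(23/5) + (1/9)·(33/5) + (2/9)·(28/5) = 227/45.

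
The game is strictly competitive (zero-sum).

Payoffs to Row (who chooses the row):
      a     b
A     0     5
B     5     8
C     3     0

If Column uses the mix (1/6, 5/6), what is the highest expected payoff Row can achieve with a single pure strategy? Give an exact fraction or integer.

15/2

A: (0)·(1/6) + (5)·(5/6) = 25/6.
B: (5)·(1/6) + (8)·(5/6) = 15/2.
C: (3)·(1/6) + (0)·(5/6) = 1/2.
The best pure response is B with expected payoff 15/2.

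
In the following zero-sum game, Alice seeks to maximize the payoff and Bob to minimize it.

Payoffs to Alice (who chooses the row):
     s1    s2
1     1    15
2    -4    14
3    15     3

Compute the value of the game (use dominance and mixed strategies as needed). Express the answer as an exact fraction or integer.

111/13

Row 2 is strictly dominated by row 1, so Alice never plays it.
The remaining 2×2 game on (1, 3) × (s1, s2) has no saddle point. Let Alice play 1 with probability p; indifference gives p + 15(1−p) = 15p + 3(1−p), so p = 6/13.
Similarly Bob's optimal q on s1 is 6/13, and the value is 1·(6/13) + (15)·(7/13) = 111/13.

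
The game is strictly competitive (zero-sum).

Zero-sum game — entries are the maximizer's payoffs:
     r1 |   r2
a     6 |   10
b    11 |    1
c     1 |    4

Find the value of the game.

52/7

Row c is strictly dominated by row a, so the maximizer never plays it.
The remaining 2×2 game on (a, b) × (r1, r2) has no saddle point. Let the maximizer play a with probability p; indifference gives 6p + 11(1−p) = 10p + (1−p), so p = 5/7.
Similarly the minimizer's optimal q on r1 is 9/14, and the value is 6·(9/14) + (10)·(5/14) = 52/7.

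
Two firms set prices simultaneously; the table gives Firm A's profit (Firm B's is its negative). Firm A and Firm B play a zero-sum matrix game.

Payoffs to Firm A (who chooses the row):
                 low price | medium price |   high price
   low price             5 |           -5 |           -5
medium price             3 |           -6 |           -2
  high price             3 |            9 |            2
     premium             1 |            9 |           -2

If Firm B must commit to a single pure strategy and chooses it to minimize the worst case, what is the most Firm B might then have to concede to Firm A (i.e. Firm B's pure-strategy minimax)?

The worst case (largest entry) in each column is low price: 5, medium price: 9, high price: 2.
The best (smallest) of these is 2.

2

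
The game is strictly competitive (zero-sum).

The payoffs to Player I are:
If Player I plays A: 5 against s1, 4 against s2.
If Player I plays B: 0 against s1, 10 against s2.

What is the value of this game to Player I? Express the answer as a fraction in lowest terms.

50/11

Row minima are 4 and 0, so Player I's maximin is 4; column maxima are 5 and 10, so Player II's minimax is 5. These differ, so the equilibrium is in mixed strategies.
Let Player I play A with probability p. Player II is indifferent when 5p = 4p + 10(1−p), giving p = 10/11.
Let Player II play s1 with probability q. Player I is indifferent when 5q + 4(1−q) = 10(1−q), giving q = 6/11.
The value is 5·(6/11) + (4)·(5/11) = 50/11.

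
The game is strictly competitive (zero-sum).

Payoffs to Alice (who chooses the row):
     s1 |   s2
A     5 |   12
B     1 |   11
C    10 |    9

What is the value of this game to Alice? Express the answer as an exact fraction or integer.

75/8

Row B is strictly dominated by row A, so Alice never plays it.
The remaining 2×2 game on (A, C) × (s1, s2) has no saddle point. Let Alice play A with probability p; indifference gives 5p + 10(1−p) = 12p + 9(1−p), so p = 1/8.
Similarly Bob's optimal q on s1 is 3/8, and the value is 5·(3/8) + (12)·(5/8) = 75/8.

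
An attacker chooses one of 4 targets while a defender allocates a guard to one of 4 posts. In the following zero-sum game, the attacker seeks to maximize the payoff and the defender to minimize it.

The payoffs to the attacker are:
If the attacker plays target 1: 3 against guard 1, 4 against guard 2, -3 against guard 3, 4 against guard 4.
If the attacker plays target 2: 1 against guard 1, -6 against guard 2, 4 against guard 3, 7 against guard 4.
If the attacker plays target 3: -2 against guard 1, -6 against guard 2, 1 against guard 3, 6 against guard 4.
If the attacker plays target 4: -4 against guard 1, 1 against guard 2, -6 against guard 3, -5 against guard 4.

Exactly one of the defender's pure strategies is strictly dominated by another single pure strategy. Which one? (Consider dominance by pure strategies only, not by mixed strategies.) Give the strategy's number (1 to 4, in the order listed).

4

The defender prefers columns that give the attacker less. Compare guard 4 with guard 3: -3 < 4, 4 < 7, 1 < 6, -6 < -5.
So guard 3 strictly dominates guard 4 for the defender; guard 4 is strictly dominated.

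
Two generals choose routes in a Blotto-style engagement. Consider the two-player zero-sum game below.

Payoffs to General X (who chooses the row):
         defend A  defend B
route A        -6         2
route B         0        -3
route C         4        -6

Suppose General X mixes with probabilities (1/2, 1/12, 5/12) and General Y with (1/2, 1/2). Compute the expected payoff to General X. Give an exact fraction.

-37/24

Against (1/2, 1/2), each row's expected payoff is route A: -2; route B: -3/2; route C: -1.
Taking the (1/2, 1/12, 5/12)-weighted average: (1/2)·(-2) + (1/12)·(-3/2) + (5/12)·(-1) = -37/24.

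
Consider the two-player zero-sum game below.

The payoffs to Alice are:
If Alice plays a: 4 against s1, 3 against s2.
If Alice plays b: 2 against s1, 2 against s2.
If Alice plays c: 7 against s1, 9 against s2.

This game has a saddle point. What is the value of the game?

7

Row minima: 3, 2, 7 → Alice's maximin is 7.
Column maxima: 7, 9 → Bob's minimax is 7.
They coincide at (c, s1), so the value is 7.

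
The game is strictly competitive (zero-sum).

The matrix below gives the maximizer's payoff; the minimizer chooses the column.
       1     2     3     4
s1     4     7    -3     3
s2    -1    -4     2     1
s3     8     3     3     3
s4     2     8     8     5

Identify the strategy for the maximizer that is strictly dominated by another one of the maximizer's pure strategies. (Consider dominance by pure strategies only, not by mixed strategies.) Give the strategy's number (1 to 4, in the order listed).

Compare s2 with s3: 8 > -1, 3 > -4, 3 > 2, 3 > 1.
So s3 strictly dominates s2 for the maximizer; s2 is strictly dominated.

2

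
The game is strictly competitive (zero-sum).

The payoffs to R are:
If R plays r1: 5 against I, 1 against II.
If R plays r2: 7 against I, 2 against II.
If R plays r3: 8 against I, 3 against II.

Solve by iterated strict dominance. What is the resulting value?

Column I is strictly dominated by II for C (1<5, 2<7, 3<8); eliminate I.
Row r1 is strictly dominated by row r2 (2>1); eliminate r1.
Row r2 is strictly dominated by row r3 (3>2); eliminate r2.
Only (r3, II) remains, with payoff 3.

3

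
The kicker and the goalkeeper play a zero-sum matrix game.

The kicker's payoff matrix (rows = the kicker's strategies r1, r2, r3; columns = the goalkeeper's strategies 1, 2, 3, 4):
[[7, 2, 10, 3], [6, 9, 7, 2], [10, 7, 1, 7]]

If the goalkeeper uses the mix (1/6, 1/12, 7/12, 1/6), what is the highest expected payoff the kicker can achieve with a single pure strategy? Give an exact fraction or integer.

r1: (7)·(1/6) + (2)·(1/12) + (10)·(7/12) + (3)·(1/6) = 23/3.
r2: (6)·(1/6) + (9)·(1/12) + (7)·(7/12) + (2)·(1/6) = 37/6.
r3: (10)·(1/6) + (7)·(1/12) + (1)·(7/12) + (7)·(1/6) = 4.
The best pure response is r1 with expected payoff 23/3.

23/3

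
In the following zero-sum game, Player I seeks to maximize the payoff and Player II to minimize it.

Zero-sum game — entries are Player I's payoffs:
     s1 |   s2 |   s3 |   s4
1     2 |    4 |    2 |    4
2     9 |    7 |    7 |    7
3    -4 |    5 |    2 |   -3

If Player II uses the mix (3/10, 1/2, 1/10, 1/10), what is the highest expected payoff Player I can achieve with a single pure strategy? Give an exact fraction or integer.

38/5

1: (2)·(3/10) + (4)·(1/2) + (2)·(1/10) + (4)·(1/10) = 16/5.
2: (9)·(3/10) + (7)·(1/2) + (7)·(1/10) + (7)·(1/10) = 38/5.
3: (-4)·(3/10) + (5)·(1/2) + (2)·(1/10) + (-3)·(1/10) = 6/5.
The best pure response is 2 with expected payoff 38/5.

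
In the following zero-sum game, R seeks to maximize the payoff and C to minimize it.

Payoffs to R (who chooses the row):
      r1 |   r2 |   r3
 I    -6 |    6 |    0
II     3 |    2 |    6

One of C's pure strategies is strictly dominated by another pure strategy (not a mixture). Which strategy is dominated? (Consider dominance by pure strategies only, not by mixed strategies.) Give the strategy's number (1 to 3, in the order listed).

3

C prefers columns that give R less. Compare r3 with r1: -6 < 0, 3 < 6.
So r1 strictly dominates r3 for C; r3 is strictly dominated.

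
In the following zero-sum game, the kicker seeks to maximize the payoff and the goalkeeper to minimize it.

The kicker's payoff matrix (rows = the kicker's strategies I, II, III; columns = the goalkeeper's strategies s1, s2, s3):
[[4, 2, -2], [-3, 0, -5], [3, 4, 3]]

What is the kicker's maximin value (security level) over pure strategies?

The worst-case payoff for each row is I: -2, II: -5, III: 3.
The best of these is 3.

3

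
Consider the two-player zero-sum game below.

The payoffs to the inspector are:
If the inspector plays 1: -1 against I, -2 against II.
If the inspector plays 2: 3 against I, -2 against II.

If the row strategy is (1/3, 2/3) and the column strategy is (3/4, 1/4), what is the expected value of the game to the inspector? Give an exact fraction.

3/4

Against (3/4, 1/4), each row's expected payoff is 1: -5/4; 2: 7/4.
Taking the (1/3, 2/3)-weighted average: (1/3)·(-5/4) + (2/3)·(7/4) = 3/4.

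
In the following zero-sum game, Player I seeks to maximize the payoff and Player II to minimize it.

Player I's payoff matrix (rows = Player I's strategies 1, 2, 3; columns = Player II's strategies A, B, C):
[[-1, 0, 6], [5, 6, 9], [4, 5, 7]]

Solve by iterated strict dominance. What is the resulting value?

5

Column B is strictly dominated by A for Player II (-1<0, 5<6, 4<5); eliminate B.
Row 1 is strictly dominated by row 2 (5>-1, 9>6); eliminate 1.
Row 3 is strictly dominated by row 2 (5>4, 9>7); eliminate 3.
Column C is strictly dominated by A for Player II (5<9); eliminate C.
Only (2, A) remains, with payoff 5.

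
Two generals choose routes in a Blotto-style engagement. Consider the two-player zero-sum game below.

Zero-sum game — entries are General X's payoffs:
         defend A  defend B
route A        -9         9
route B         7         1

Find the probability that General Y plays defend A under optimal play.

1/3

Row minima are -9 and 1, so General X's maximin is 1; column maxima are 7 and 9, so General Y's minimax is 7. These differ, so the equilibrium is in mixed strategies.
Let General Y play defend A with probability q. General X is indifferent when −9q + 9(1−q) = 7q + (1−q), giving q = 1/3.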